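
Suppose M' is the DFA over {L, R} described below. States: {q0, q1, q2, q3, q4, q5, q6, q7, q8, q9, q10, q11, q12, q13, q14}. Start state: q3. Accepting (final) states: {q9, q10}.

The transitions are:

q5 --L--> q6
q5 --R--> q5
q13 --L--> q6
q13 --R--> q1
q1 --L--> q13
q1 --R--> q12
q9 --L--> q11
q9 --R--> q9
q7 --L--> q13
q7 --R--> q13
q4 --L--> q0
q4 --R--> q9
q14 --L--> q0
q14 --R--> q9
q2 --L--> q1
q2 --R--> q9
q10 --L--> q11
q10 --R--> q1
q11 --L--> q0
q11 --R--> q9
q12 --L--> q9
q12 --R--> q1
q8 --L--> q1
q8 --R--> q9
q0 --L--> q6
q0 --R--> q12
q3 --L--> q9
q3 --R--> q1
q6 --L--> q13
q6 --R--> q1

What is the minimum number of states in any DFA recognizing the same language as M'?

5

First remove the unreachable states {q2,q4,q5,q7,q8,q10,q14}; 8 states remain.
Initial partition by acceptance: {q9} | {q0,q1,q3,q6,q11,q12,q13}.
Refine {q0,q1,q3,q6,q11,q12,q13} on symbol L: members go to different blocks, giving {q0,q1,q6,q11,q13} and {q3,q12}.
Split {q0,q1,q6,q11,q13} by δ(·,R) → {q0,q1} and {q6,q13} and {q11}.
Stable partition: {q9} | {q0,q1} | {q3,q12} | {q6,q13} | {q11} — 5 equivalence classes.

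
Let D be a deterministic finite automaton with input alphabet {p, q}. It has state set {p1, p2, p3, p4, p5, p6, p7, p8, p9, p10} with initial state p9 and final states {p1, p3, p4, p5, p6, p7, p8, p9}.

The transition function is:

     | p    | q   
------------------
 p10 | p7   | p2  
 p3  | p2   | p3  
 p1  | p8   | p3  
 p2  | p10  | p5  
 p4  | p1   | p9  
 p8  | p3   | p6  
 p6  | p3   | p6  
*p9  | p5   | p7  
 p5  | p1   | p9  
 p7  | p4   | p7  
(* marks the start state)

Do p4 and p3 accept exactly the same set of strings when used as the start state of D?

No

All states are reachable from the start state.
P0 = {p1,p3,p4,p5,p6,p7,p8,p9} | {p2,p10}.
Refine {p1,p3,p4,p5,p6,p7,p8,p9} on symbol p: members go to different blocks, giving {p1,p4,p5,p6,p7,p8,p9} and {p3}.
On input p, block {p1,p4,p5,p6,p7,p8,p9} splits into {p1,p4,p5,p7,p9} and {p6,p8}.
Refine {p1,p4,p5,p7,p9} on symbol p: members go to different blocks, giving {p4,p5,p7,p9} and {p1}.
On input p, block {p4,p5,p7,p9} splits into {p4,p5} and {p7,p9}.
Split {p2,p10} by δ(·,p) → {p2} and {p10}.
No further refinement is possible. Final partition (7 blocks): {p4,p5} | {p2} | {p3} | {p6,p8} | {p1} | {p7,p9} | {p10}.
p4 and p3 end up in different blocks, so they are distinguishable. For instance, the string 'p' is accepted from only p4.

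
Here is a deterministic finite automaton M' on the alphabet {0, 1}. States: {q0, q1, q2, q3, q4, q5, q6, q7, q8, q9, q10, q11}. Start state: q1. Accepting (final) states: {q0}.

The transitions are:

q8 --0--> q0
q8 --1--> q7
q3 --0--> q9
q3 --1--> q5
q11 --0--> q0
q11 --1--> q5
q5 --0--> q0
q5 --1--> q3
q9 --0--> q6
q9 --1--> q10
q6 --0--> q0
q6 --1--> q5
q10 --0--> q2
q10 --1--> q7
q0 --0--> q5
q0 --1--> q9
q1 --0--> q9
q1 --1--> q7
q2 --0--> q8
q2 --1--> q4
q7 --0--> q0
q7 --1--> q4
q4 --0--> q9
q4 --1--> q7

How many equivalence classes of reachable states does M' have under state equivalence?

5

Reachable states from the start: {q0,q1,q2,q3,q4,q5,q6,q7,q8,q9,q10}. Unreachable: {q11} — drop them.
Start with accepting vs non-accepting: {q0} | {q1,q2,q3,q4,q5,q6,q7,q8,q9,q10}.
Refine {q1,q2,q3,q4,q5,q6,q7,q8,q9,q10} on symbol 0: members go to different blocks, giving {q1,q2,q3,q4,q9,q10} and {q5,q6,q7,q8}.
Refine {q1,q2,q3,q4,q9,q10} on symbol 0: members go to different blocks, giving {q1,q3,q4,q10} and {q2,q9}.
Refine {q5,q6,q7,q8} on symbol 1: members go to different blocks, giving {q5,q7} and {q6,q8}.
Stable partition: {q0} | {q1,q3,q4,q10} | {q5,q7} | {q2,q9} | {q6,q8} — 5 equivalence classes.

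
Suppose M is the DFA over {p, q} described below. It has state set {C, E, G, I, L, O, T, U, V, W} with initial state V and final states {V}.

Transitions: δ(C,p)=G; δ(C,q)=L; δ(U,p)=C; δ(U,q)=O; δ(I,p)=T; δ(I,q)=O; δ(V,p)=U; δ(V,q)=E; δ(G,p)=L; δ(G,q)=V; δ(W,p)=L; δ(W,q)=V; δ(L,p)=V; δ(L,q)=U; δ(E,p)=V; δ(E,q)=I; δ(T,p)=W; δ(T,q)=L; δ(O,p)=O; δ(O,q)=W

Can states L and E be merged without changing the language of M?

Start with accepting vs non-accepting: {V} | {C,E,G,I,L,O,T,U,W}.
On input p, block {C,E,G,I,L,O,T,U,W} splits into {C,G,I,O,T,U,W} and {E,L}.
Split {C,G,I,O,T,U,W} by δ(·,p) → {C,I,O,T,U} and {G,W}.
Refine {C,I,O,T,U} on symbol p: members go to different blocks, giving {I,O,U} and {C,T}.
Split {I,O,U} by δ(·,p) → {I,U} and {O}.
No further refinement is possible. Final partition (6 blocks): {V} | {I,U} | {E,L} | {G,W} | {C,T} | {O}.
L and E lie in the same block of the stable partition, so they are equivalent — no string distinguishes them.

Yes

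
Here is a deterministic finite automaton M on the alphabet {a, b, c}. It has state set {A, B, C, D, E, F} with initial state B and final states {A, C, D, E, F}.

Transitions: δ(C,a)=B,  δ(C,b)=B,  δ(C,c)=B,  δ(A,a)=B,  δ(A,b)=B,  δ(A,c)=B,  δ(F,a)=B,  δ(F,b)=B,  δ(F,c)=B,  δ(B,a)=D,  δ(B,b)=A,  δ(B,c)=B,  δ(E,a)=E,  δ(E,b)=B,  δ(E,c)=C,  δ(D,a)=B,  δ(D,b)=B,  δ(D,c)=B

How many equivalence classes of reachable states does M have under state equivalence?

States {C,E,F} cannot be reached from the start state, so discard them.
P0 = {A,D} | {B}.
Stable partition: {A,D} | {B} — 2 equivalence classes.

2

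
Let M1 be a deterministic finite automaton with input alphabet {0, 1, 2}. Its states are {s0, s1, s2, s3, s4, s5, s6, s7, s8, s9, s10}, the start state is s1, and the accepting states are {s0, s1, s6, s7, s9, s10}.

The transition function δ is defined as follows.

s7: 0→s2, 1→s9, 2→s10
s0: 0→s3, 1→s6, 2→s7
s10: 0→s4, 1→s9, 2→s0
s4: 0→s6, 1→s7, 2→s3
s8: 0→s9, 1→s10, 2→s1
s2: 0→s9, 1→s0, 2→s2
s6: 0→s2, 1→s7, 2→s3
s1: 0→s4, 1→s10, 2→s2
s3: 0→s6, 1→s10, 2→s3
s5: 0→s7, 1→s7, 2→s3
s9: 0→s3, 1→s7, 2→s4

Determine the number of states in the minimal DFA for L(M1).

States {s5,s8} cannot be reached from the start state, so discard them.
P0 = {s0,s1,s6,s7,s9,s10} | {s2,s3,s4}.
Refine {s0,s1,s6,s7,s9,s10} on symbol 2: members go to different blocks, giving {s0,s7,s10} and {s1,s6,s9}.
The partition is now stable with 3 blocks: {s0,s7,s10} | {s2,s3,s4} | {s1,s6,s9}.

3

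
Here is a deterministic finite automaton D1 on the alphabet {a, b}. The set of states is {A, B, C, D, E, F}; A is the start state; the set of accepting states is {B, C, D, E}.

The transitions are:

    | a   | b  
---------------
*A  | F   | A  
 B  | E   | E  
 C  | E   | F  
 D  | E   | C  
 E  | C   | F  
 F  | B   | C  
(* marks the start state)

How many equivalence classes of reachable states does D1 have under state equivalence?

First remove the unreachable states {D}; 5 states remain.
Initial partition by acceptance: {B,C,E} | {A,F}.
Split {B,C,E} by δ(·,b) → {C,E} and {B}.
Refine {A,F} on symbol a: members go to different blocks, giving {A} and {F}.
The partition is now stable with 4 blocks: {C,E} | {A} | {B} | {F}.

4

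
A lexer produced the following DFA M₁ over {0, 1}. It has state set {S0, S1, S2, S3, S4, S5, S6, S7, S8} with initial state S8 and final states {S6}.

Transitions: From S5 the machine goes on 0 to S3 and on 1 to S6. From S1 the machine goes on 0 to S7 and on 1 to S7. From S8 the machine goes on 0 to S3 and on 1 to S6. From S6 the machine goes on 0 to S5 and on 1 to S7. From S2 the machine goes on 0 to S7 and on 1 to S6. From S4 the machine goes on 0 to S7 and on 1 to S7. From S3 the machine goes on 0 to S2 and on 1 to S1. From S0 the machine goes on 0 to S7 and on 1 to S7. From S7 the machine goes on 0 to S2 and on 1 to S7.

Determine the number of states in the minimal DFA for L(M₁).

States {S0,S4} cannot be reached from the start state, so discard them.
P0 = {S6} | {S1,S2,S3,S5,S7,S8}.
Split {S1,S2,S3,S5,S7,S8} by δ(·,1) → {S1,S3,S7} and {S2,S5,S8}.
Refine {S1,S3,S7} on symbol 0: members go to different blocks, giving {S3,S7} and {S1}.
Split {S3,S7} by δ(·,1) → {S3} and {S7}.
Refine {S2,S5,S8} on symbol 0: members go to different blocks, giving {S5,S8} and {S2}.
No further refinement is possible. Final partition (6 blocks): {S6} | {S3} | {S5,S8} | {S1} | {S7} | {S2}.

6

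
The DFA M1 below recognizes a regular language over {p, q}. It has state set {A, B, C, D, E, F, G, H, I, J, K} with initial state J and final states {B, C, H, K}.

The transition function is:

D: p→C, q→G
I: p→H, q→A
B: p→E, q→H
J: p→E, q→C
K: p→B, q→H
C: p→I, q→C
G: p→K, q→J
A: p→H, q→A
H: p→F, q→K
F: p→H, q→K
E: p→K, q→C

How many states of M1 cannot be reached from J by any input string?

No path from J leads to D, G; the other 9 states are all reachable.

2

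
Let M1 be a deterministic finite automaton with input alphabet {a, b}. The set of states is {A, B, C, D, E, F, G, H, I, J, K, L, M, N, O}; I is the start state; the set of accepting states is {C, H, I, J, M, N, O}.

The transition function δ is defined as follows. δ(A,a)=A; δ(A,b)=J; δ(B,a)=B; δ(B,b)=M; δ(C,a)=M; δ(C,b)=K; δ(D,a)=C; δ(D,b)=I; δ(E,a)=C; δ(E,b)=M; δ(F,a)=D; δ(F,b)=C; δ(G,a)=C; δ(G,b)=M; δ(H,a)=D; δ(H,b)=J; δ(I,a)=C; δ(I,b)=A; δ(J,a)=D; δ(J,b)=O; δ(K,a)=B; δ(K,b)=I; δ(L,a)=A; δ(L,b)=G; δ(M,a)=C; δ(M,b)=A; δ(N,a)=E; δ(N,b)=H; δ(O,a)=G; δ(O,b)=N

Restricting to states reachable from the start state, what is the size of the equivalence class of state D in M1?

First remove the unreachable states {F,L}; 13 states remain.
P0 = {C,H,I,J,M,N,O} | {A,B,D,E,G,K}.
Split {C,H,I,J,M,N,O} by δ(·,a) → {H,J,N,O} and {C,I,M}.
Split {A,B,D,E,G,K} by δ(·,a) → {A,B,K} and {D,E,G}.
Refine {A,B,K} on symbol b: members go to different blocks, giving {B,K} and {A}.
Split {C,I,M} by δ(·,b) → {I,M} and {C}.
Stable partition: {H,J,N,O} | {B,K} | {I,M} | {D,E,G} | {A} | {C} — 6 equivalence classes.
The equivalence class containing D is {D,E,G}, of size 3.

3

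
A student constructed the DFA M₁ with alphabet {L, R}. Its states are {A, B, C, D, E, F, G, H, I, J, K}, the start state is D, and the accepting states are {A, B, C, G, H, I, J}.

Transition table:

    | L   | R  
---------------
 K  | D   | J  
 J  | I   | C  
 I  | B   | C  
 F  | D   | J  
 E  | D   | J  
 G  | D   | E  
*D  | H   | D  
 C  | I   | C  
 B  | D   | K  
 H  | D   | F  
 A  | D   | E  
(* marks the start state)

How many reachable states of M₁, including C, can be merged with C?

States {A,E,G} cannot be reached from the start state, so discard them.
P0 = {B,C,H,I,J} | {D,F,K}.
Split {B,C,H,I,J} by δ(·,L) → {C,I,J} and {B,H}.
Refine {C,I,J} on symbol L: members go to different blocks, giving {C,J} and {I}.
Split {D,F,K} by δ(·,L) → {F,K} and {D}.
No further refinement is possible. Final partition (5 blocks): {C,J} | {F,K} | {B,H} | {I} | {D}.
The equivalence class containing C is {C,J}, of size 2.

2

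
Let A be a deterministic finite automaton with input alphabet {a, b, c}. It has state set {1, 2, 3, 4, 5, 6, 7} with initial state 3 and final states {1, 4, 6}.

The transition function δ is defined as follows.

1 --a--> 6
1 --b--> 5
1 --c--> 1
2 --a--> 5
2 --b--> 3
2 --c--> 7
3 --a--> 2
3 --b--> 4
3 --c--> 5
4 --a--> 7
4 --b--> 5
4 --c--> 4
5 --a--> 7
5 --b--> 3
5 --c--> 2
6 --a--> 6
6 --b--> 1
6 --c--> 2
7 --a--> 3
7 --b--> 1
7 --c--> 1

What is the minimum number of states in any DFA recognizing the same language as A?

All states are reachable from the start state.
Start with accepting vs non-accepting: {1,4,6} | {2,3,5,7}.
Split {1,4,6} by δ(·,a) → {1,6} and {4}.
On input b, block {1,6} splits into {1} and {6}.
Refine {2,3,5,7} on symbol b: members go to different blocks, giving {2,5} and {3} and {7}.
Split {2,5} by δ(·,a) → {2} and {5}.
The partition is now stable with 7 blocks: {1} | {2} | {4} | {6} | {3} | {7} | {5}.

7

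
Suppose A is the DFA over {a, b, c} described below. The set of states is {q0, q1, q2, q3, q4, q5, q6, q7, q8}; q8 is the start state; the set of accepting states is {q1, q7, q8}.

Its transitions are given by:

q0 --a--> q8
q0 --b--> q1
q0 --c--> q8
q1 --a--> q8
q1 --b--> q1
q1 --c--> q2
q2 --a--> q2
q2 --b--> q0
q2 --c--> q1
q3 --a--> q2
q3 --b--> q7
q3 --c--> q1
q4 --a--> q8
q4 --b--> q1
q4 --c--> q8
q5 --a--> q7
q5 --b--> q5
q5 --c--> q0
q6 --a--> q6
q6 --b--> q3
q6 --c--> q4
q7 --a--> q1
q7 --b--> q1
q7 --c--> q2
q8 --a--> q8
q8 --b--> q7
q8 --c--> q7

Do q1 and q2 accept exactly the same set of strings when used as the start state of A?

No

States {q3,q4,q5,q6} cannot be reached from the start state, so discard them.
P0 = {q1,q7,q8} | {q0,q2}.
Split {q1,q7,q8} by δ(·,c) → {q1,q7} and {q8}.
Refine {q1,q7} on symbol a: members go to different blocks, giving {q1} and {q7}.
Refine {q0,q2} on symbol a: members go to different blocks, giving {q0} and {q2}.
Stable partition: {q1} | {q0} | {q8} | {q7} | {q2} — 5 equivalence classes.
q1 and q2 end up in different blocks, so they are distinguishable. For instance, the string 'ε' is accepted from only q1.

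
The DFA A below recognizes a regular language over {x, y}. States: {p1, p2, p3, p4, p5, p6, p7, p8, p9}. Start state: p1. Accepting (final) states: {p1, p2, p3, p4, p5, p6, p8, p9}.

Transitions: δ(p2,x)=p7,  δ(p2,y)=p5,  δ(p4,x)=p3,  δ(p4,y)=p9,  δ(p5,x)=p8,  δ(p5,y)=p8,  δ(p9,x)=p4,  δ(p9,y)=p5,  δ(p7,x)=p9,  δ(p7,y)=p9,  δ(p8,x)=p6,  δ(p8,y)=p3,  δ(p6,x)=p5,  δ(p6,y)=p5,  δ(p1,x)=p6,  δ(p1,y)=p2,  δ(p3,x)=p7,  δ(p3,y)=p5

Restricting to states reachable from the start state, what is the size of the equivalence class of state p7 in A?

1

Initial partition by acceptance: {p1,p2,p3,p4,p5,p6,p8,p9} | {p7}.
Refine {p1,p2,p3,p4,p5,p6,p8,p9} on symbol x: members go to different blocks, giving {p1,p4,p5,p6,p8,p9} and {p2,p3}.
Refine {p1,p4,p5,p6,p8,p9} on symbol x: members go to different blocks, giving {p1,p5,p6,p8,p9} and {p4}.
On input x, block {p1,p5,p6,p8,p9} splits into {p1,p5,p6,p8} and {p9}.
On input y, block {p1,p5,p6,p8} splits into {p1,p8} and {p5,p6}.
Split {p5,p6} by δ(·,x) → {p5} and {p6}.
Stable partition: {p1,p8} | {p7} | {p2,p3} | {p4} | {p9} | {p5} | {p6} — 7 equivalence classes.
The equivalence class containing p7 is {p7}, of size 1.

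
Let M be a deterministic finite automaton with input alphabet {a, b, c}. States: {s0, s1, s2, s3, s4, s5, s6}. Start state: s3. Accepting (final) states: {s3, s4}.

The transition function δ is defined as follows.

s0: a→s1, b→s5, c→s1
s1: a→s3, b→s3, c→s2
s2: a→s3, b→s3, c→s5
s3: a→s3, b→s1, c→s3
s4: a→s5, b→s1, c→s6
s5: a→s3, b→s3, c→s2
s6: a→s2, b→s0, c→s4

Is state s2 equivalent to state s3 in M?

No

States {s0,s4,s6} cannot be reached from the start state, so discard them.
P0 = {s3} | {s1,s2,s5}.
Stable partition: {s3} | {s1,s2,s5} — 2 equivalence classes.
s2 and s3 end up in different blocks, so they are distinguishable. For instance, the string 'ε' is accepted from only s3.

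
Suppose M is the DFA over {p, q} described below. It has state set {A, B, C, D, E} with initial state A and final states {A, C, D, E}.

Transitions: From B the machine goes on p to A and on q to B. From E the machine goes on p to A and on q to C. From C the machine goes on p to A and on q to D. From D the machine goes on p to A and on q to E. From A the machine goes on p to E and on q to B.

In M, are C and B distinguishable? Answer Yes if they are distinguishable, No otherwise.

Yes

Start with accepting vs non-accepting: {A,C,D,E} | {B}.
Split {A,C,D,E} by δ(·,q) → {C,D,E} and {A}.
No further refinement is possible. Final partition (3 blocks): {C,D,E} | {B} | {A}.
C and B end up in different blocks, so they are distinguishable. For instance, the string 'ε' is accepted from only C.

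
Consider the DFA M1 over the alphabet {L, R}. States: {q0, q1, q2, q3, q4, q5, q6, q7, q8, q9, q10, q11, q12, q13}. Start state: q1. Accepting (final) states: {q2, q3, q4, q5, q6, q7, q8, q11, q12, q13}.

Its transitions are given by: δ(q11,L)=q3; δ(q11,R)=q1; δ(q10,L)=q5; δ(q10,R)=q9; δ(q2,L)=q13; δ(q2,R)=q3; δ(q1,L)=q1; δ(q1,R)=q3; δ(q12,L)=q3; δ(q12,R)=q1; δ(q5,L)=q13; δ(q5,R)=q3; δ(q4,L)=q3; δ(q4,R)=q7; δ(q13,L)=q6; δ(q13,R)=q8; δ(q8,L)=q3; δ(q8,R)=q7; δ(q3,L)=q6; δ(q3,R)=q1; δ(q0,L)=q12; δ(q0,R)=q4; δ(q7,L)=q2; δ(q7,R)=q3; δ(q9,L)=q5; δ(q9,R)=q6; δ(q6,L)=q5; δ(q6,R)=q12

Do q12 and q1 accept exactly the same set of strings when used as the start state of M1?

No

First remove the unreachable states {q0,q4,q9,q10,q11}; 9 states remain.
Start with accepting vs non-accepting: {q2,q3,q5,q6,q7,q8,q12,q13} | {q1}.
Refine {q2,q3,q5,q6,q7,q8,q12,q13} on symbol R: members go to different blocks, giving {q2,q5,q6,q7,q8,q13} and {q3,q12}.
On input L, block {q2,q5,q6,q7,q8,q13} splits into {q2,q5,q6,q7,q13} and {q8}.
Split {q2,q5,q6,q7,q13} by δ(·,R) → {q2,q5,q6,q7} and {q13}.
Refine {q2,q5,q6,q7} on symbol L: members go to different blocks, giving {q2,q5} and {q6,q7}.
Refine {q3,q12} on symbol L: members go to different blocks, giving {q3} and {q12}.
Split {q6,q7} by δ(·,R) → {q6} and {q7}.
Stable partition: {q2,q5} | {q1} | {q3} | {q8} | {q13} | {q6} | {q12} | {q7} — 8 equivalence classes.
q12 and q1 end up in different blocks, so they are distinguishable. For instance, the string 'ε' is accepted from only q12.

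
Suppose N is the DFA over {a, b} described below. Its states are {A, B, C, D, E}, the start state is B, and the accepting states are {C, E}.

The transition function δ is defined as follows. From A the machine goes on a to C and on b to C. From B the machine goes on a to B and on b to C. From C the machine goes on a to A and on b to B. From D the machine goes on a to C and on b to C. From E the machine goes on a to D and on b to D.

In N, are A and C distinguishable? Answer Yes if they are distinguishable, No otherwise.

Yes

States {D,E} cannot be reached from the start state, so discard them.
Start with accepting vs non-accepting: {C} | {A,B}.
Refine {A,B} on symbol a: members go to different blocks, giving {A} and {B}.
Stable partition: {C} | {A} | {B} — 3 equivalence classes.
A and C end up in different blocks, so they are distinguishable. For instance, the string 'ε' is accepted from only C.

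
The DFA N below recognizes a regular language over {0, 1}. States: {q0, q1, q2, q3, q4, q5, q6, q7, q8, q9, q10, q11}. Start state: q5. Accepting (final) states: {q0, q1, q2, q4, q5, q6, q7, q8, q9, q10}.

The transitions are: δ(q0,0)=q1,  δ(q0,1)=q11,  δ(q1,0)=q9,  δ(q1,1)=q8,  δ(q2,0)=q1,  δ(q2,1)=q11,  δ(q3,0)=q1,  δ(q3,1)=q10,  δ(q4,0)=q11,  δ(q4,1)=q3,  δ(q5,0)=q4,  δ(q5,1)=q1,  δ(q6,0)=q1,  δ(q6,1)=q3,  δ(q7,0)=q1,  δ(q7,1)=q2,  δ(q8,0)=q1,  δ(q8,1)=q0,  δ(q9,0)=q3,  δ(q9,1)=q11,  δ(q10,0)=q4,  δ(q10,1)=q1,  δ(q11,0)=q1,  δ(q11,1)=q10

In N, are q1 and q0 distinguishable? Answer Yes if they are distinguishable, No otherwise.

Yes

First remove the unreachable states {q2,q6,q7}; 9 states remain.
Initial partition by acceptance: {q0,q1,q4,q5,q8,q9,q10} | {q3,q11}.
On input 0, block {q0,q1,q4,q5,q8,q9,q10} splits into {q0,q1,q5,q8,q10} and {q4,q9}.
Split {q0,q1,q5,q8,q10} by δ(·,0) → {q1,q5,q10} and {q0,q8}.
Refine {q1,q5,q10} on symbol 1: members go to different blocks, giving {q5,q10} and {q1}.
On input 1, block {q0,q8} splits into {q0} and {q8}.
Stable partition: {q5,q10} | {q3,q11} | {q4,q9} | {q0} | {q1} | {q8} — 6 equivalence classes.
q1 and q0 end up in different blocks, so they are distinguishable. For instance, the string '1' is accepted from only q1.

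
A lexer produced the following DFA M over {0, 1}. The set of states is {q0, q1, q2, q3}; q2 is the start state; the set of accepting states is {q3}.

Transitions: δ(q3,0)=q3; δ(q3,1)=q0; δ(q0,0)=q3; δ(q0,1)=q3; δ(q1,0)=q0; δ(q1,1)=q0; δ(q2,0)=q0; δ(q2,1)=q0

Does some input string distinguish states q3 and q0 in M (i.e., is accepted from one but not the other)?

Yes

States {q1} cannot be reached from the start state, so discard them.
Initial partition by acceptance: {q3} | {q0,q2}.
Refine {q0,q2} on symbol 0: members go to different blocks, giving {q0} and {q2}.
Stable partition: {q3} | {q0} | {q2} — 3 equivalence classes.
q3 and q0 end up in different blocks, so they are distinguishable. For instance, the string 'ε' is accepted from only q3.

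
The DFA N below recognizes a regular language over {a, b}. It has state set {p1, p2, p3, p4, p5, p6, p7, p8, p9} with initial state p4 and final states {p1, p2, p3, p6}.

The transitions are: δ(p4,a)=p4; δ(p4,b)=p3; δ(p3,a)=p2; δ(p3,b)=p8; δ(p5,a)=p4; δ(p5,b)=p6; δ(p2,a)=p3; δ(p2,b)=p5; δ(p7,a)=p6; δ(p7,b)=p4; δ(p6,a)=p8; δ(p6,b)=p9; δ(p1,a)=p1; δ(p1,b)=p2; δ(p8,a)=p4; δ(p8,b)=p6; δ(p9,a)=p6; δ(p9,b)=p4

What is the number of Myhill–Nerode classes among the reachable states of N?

5

First remove the unreachable states {p1,p7}; 7 states remain.
P0 = {p2,p3,p6} | {p4,p5,p8,p9}.
Split {p2,p3,p6} by δ(·,a) → {p2,p3} and {p6}.
On input a, block {p4,p5,p8,p9} splits into {p4,p5,p8} and {p9}.
Refine {p4,p5,p8} on symbol b: members go to different blocks, giving {p5,p8} and {p4}.
The partition is now stable with 5 blocks: {p2,p3} | {p5,p8} | {p6} | {p9} | {p4}.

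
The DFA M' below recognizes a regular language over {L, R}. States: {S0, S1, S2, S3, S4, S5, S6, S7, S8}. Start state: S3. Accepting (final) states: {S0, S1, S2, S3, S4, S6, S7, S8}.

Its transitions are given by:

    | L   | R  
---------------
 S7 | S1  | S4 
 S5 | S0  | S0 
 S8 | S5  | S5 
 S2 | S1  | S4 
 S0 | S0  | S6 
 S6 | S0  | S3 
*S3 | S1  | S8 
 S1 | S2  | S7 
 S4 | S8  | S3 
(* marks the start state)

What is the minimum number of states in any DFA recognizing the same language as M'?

8

All states are reachable from the start state.
Initial partition by acceptance: {S0,S1,S2,S3,S4,S6,S7,S8} | {S5}.
On input L, block {S0,S1,S2,S3,S4,S6,S7,S8} splits into {S0,S1,S2,S3,S4,S6,S7} and {S8}.
On input L, block {S0,S1,S2,S3,S4,S6,S7} splits into {S0,S1,S2,S3,S6,S7} and {S4}.
Split {S0,S1,S2,S3,S6,S7} by δ(·,R) → {S0,S1,S6} and {S2,S7} and {S3}.
Split {S0,S1,S6} by δ(·,L) → {S0,S6} and {S1}.
Refine {S0,S6} on symbol R: members go to different blocks, giving {S0} and {S6}.
No further refinement is possible. Final partition (8 blocks): {S0} | {S5} | {S8} | {S4} | {S2,S7} | {S3} | {S1} | {S6}.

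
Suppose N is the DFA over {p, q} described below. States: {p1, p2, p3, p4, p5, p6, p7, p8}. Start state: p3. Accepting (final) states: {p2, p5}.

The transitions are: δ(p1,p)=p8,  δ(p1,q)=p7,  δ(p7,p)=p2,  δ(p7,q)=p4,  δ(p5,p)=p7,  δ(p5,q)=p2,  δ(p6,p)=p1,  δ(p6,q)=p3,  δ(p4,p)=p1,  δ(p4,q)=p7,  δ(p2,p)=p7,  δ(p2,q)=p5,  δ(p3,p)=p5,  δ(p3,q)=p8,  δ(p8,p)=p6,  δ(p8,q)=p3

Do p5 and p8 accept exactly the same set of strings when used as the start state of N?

No

All states are reachable from the start state.
P0 = {p2,p5} | {p1,p3,p4,p6,p7,p8}.
Split {p1,p3,p4,p6,p7,p8} by δ(·,p) → {p1,p4,p6,p8} and {p3,p7}.
The partition is now stable with 3 blocks: {p2,p5} | {p1,p4,p6,p8} | {p3,p7}.
p5 and p8 end up in different blocks, so they are distinguishable. For instance, the string 'ε' is accepted from only p5.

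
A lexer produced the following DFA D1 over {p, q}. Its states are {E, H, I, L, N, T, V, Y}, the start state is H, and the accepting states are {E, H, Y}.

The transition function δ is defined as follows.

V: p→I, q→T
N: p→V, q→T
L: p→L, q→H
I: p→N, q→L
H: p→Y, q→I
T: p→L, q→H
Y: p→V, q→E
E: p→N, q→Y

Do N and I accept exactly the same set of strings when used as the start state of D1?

Start with accepting vs non-accepting: {E,H,Y} | {I,L,N,T,V}.
On input p, block {E,H,Y} splits into {E,Y} and {H}.
Split {I,L,N,T,V} by δ(·,q) → {I,N,V} and {L,T}.
The partition is now stable with 4 blocks: {E,Y} | {I,N,V} | {H} | {L,T}.
N and I lie in the same block of the stable partition, so they are equivalent — no string distinguishes them.

Yes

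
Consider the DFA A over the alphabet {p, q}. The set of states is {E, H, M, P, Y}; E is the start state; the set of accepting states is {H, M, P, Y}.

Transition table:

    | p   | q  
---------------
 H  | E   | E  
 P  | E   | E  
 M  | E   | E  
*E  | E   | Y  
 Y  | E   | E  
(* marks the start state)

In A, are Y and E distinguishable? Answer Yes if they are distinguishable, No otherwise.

States {H,M,P} cannot be reached from the start state, so discard them.
P0 = {Y} | {E}.
Stable partition: {Y} | {E} — 2 equivalence classes.
Y and E end up in different blocks, so they are distinguishable. For instance, the string 'ε' is accepted from only Y.

Yes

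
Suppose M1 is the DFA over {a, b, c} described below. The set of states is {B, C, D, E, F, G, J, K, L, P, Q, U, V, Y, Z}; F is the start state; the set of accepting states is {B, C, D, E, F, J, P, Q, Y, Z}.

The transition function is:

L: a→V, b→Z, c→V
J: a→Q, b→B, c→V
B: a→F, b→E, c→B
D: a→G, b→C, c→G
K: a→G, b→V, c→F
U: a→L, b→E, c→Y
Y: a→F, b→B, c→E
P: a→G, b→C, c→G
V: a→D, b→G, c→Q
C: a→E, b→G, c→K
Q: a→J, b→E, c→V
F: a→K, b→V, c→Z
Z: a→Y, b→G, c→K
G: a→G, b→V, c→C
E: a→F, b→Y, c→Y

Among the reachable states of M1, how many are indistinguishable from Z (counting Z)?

First remove the unreachable states {L,P,U}; 12 states remain.
Start with accepting vs non-accepting: {B,C,D,E,F,J,Q,Y,Z} | {G,K,V}.
On input a, block {B,C,D,E,F,J,Q,Y,Z} splits into {B,C,E,J,Q,Y,Z} and {D,F}.
Refine {B,C,E,J,Q,Y,Z} on symbol a: members go to different blocks, giving {C,J,Q,Z} and {B,E,Y}.
Split {C,J,Q,Z} by δ(·,a) → {C,Z} and {J,Q}.
Split {G,K,V} by δ(·,a) → {G,K} and {V}.
Split {G,K} by δ(·,c) → {G} and {K}.
Split {D,F} by δ(·,a) → {D} and {F}.
Stable partition: {C,Z} | {G} | {D} | {B,E,Y} | {J,Q} | {V} | {K} | {F} — 8 equivalence classes.
The equivalence class containing Z is {C,Z}, of size 2.

2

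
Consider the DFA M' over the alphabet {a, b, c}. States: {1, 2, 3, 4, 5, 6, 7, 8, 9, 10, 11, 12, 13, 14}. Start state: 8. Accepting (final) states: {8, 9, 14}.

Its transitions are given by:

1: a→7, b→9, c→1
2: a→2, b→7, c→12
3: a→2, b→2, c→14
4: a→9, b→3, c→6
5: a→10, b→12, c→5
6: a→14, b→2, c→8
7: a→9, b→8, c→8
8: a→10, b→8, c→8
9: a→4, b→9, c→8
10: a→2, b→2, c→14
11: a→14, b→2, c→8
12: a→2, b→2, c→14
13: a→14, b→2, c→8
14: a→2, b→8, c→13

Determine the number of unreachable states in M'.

3

No path from 8 leads to 1, 5, 11; the other 11 states are all reachable.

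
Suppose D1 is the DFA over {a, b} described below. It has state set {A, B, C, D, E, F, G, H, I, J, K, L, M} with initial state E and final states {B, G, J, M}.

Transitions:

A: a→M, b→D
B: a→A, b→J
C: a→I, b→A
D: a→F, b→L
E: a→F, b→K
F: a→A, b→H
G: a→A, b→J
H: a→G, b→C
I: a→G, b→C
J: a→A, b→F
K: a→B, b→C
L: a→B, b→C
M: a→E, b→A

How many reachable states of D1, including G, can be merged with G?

Start with accepting vs non-accepting: {B,G,J,M} | {A,C,D,E,F,H,I,K,L}.
Refine {B,G,J,M} on symbol b: members go to different blocks, giving {B,G} and {J,M}.
On input a, block {A,C,D,E,F,H,I,K,L} splits into {C,D,E,F} and {H,I,K,L} and {A}.
Refine {C,D,E,F} on symbol a: members go to different blocks, giving {D,E} and {C} and {F}.
Split {J,M} by δ(·,a) → {J} and {M}.
The partition is now stable with 8 blocks: {B,G} | {D,E} | {J} | {H,I,K,L} | {A} | {C} | {F} | {M}.
The equivalence class containing G is {B,G}, of size 2.

2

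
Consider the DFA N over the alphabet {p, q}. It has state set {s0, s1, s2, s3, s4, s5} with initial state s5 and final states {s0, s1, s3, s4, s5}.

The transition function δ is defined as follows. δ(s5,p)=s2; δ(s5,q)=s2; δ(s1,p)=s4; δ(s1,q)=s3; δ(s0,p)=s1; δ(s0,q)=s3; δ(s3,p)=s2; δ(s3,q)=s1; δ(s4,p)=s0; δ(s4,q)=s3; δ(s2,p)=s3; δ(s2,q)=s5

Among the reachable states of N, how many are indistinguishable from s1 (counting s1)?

Initial partition by acceptance: {s0,s1,s3,s4,s5} | {s2}.
On input p, block {s0,s1,s3,s4,s5} splits into {s0,s1,s4} and {s3,s5}.
On input q, block {s3,s5} splits into {s3} and {s5}.
The partition is now stable with 4 blocks: {s0,s1,s4} | {s2} | {s3} | {s5}.
The equivalence class containing s1 is {s0,s1,s4}, of size 3.

3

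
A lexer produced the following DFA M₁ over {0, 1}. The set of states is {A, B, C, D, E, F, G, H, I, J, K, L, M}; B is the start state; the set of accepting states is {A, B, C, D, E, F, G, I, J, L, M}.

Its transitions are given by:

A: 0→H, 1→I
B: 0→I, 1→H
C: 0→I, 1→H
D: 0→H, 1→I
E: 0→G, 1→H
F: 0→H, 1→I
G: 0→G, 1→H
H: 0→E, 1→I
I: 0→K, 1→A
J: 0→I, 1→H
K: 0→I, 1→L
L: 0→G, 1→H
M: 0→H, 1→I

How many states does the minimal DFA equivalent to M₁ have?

Reachable states from the start: {A,B,E,G,H,I,K,L}. Unreachable: {C,D,F,J,M} — drop them.
Start with accepting vs non-accepting: {A,B,E,G,I,L} | {H,K}.
On input 0, block {A,B,E,G,I,L} splits into {B,E,G,L} and {A,I}.
On input 0, block {B,E,G,L} splits into {E,G,L} and {B}.
Split {H,K} by δ(·,0) → {H} and {K}.
Refine {A,I} on symbol 0: members go to different blocks, giving {A} and {I}.
Stable partition: {E,G,L} | {H} | {A} | {B} | {K} | {I} — 6 equivalence classes.

6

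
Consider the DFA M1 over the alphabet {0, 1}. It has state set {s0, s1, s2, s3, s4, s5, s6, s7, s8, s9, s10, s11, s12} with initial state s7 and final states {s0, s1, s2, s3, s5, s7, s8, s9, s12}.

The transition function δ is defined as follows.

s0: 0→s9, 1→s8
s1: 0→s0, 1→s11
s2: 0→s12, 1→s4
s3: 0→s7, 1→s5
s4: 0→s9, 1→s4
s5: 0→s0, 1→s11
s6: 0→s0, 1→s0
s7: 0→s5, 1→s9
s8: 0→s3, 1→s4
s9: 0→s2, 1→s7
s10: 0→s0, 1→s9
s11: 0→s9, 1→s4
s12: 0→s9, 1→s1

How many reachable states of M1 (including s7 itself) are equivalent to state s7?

2

States {s6,s10} cannot be reached from the start state, so discard them.
Initial partition by acceptance: {s0,s1,s2,s3,s5,s7,s8,s9,s12} | {s4,s11}.
On input 1, block {s0,s1,s2,s3,s5,s7,s8,s9,s12} splits into {s0,s3,s7,s9,s12} and {s1,s2,s5,s8}.
Refine {s0,s3,s7,s9,s12} on symbol 0: members go to different blocks, giving {s0,s3,s12} and {s7,s9}.
No further refinement is possible. Final partition (4 blocks): {s0,s3,s12} | {s4,s11} | {s1,s2,s5,s8} | {s7,s9}.
The equivalence class containing s7 is {s7,s9}, of size 2.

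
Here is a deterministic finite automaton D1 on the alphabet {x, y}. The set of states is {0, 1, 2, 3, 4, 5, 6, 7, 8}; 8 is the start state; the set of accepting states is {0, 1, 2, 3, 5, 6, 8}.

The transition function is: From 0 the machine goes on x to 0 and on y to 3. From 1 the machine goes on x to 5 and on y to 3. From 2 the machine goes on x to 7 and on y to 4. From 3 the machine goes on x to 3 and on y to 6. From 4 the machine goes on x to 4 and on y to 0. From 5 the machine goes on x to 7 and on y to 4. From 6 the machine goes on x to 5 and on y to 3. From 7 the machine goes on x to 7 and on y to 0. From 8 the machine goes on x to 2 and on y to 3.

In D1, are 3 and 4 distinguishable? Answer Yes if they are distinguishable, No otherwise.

Yes

States {1} cannot be reached from the start state, so discard them.
P0 = {0,2,3,5,6,8} | {4,7}.
Refine {0,2,3,5,6,8} on symbol x: members go to different blocks, giving {0,3,6,8} and {2,5}.
Refine {0,3,6,8} on symbol x: members go to different blocks, giving {0,3} and {6,8}.
Refine {0,3} on symbol y: members go to different blocks, giving {0} and {3}.
Stable partition: {0} | {4,7} | {2,5} | {6,8} | {3} — 5 equivalence classes.
3 and 4 end up in different blocks, so they are distinguishable. For instance, the string 'ε' is accepted from only 3.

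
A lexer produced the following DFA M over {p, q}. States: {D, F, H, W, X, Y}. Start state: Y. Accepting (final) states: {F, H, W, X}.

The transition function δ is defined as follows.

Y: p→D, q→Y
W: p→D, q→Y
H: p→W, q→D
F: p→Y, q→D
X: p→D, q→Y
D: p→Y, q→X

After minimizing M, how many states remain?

3

First remove the unreachable states {F,H,W}; 3 states remain.
Initial partition by acceptance: {X} | {D,Y}.
Split {D,Y} by δ(·,q) → {Y} and {D}.
No further refinement is possible. Final partition (3 blocks): {X} | {Y} | {D}.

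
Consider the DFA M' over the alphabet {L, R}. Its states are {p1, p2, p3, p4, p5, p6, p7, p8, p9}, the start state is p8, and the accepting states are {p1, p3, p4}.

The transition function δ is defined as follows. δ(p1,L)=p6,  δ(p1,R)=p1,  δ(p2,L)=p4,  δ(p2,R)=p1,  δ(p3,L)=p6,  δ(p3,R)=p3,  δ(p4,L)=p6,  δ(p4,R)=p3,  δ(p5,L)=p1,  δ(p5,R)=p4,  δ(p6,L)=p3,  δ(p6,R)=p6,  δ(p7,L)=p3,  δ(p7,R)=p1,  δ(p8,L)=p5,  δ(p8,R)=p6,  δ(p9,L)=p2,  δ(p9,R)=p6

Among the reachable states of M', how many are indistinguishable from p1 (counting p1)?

Reachable states from the start: {p1,p3,p4,p5,p6,p8}. Unreachable: {p2,p7,p9} — drop them.
P0 = {p1,p3,p4} | {p5,p6,p8}.
Split {p5,p6,p8} by δ(·,L) → {p5,p6} and {p8}.
Refine {p5,p6} on symbol R: members go to different blocks, giving {p5} and {p6}.
The partition is now stable with 4 blocks: {p1,p3,p4} | {p5} | {p8} | {p6}.
State p1 belongs to the block {p1,p3,p4}, which has 3 states.

3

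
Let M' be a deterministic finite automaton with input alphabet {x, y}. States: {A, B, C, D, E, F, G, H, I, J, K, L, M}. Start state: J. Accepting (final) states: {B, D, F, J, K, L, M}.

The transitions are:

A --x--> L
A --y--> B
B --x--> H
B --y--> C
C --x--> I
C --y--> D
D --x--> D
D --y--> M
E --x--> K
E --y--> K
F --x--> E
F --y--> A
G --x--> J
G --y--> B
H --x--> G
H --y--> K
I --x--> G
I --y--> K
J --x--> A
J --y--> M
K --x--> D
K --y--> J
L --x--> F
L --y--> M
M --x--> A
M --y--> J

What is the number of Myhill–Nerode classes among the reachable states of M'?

Start with accepting vs non-accepting: {B,D,F,J,K,L,M} | {A,C,E,G,H,I}.
On input x, block {B,D,F,J,K,L,M} splits into {B,F,J,M} and {D,K,L}.
Split {B,F,J,M} by δ(·,y) → {B,F} and {J,M}.
On input x, block {A,C,E,G,H,I} splits into {C,H,I} and {A,E} and {G}.
Split {B,F} by δ(·,x) → {B} and {F}.
On input x, block {C,H,I} splits into {H,I} and {C}.
Refine {D,K,L} on symbol x: members go to different blocks, giving {D,K} and {L}.
Split {A,E} by δ(·,x) → {A} and {E}.
The partition is now stable with 10 blocks: {B} | {H,I} | {D,K} | {J,M} | {A} | {G} | {F} | {C} | {L} | {E}.

10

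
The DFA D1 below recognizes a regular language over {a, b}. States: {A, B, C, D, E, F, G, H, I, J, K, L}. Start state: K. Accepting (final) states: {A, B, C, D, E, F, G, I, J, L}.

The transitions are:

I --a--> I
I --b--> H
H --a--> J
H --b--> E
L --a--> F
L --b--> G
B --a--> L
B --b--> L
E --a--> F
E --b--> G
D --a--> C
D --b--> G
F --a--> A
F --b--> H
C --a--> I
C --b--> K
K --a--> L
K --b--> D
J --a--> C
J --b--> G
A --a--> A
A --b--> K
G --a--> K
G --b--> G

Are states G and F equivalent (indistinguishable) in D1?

No

States {B} cannot be reached from the start state, so discard them.
P0 = {A,C,D,E,F,G,I,J,L} | {H,K}.
Refine {A,C,D,E,F,G,I,J,L} on symbol a: members go to different blocks, giving {A,C,D,E,F,I,J,L} and {G}.
Refine {A,C,D,E,F,I,J,L} on symbol b: members go to different blocks, giving {A,C,F,I} and {D,E,J,L}.
The partition is now stable with 4 blocks: {A,C,F,I} | {H,K} | {G} | {D,E,J,L}.
G and F end up in different blocks, so they are distinguishable. For instance, the string 'a' is accepted from only F.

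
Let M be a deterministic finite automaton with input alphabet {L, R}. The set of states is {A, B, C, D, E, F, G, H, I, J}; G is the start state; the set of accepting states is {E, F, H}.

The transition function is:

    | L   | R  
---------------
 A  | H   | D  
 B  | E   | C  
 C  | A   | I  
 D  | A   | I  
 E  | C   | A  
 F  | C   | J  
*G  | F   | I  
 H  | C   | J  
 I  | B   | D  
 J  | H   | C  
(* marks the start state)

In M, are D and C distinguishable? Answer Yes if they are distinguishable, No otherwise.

No

Initial partition by acceptance: {E,F,H} | {A,B,C,D,G,I,J}.
On input L, block {A,B,C,D,G,I,J} splits into {A,B,G,J} and {C,D,I}.
Stable partition: {E,F,H} | {A,B,G,J} | {C,D,I} — 3 equivalence classes.
D and C lie in the same block of the stable partition, so they are equivalent — no string distinguishes them.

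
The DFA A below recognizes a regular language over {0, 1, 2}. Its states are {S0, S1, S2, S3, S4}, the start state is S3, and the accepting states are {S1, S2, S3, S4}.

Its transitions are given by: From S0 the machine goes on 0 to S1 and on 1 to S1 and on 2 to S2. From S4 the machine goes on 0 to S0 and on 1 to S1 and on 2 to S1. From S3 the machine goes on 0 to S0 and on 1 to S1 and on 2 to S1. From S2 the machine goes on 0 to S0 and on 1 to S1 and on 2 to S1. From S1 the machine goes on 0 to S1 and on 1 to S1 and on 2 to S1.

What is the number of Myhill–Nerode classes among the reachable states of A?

States {S4} cannot be reached from the start state, so discard them.
Start with accepting vs non-accepting: {S1,S2,S3} | {S0}.
Split {S1,S2,S3} by δ(·,0) → {S2,S3} and {S1}.
Stable partition: {S2,S3} | {S0} | {S1} — 3 equivalence classes.

3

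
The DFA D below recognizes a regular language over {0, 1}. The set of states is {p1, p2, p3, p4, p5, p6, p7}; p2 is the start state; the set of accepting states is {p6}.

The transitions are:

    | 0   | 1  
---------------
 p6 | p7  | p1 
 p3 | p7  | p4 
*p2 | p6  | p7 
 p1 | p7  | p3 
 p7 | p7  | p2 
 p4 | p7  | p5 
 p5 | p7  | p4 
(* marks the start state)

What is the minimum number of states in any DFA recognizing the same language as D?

4

Every state is reachable, so we keep all 7.
Initial partition by acceptance: {p6} | {p1,p2,p3,p4,p5,p7}.
On input 0, block {p1,p2,p3,p4,p5,p7} splits into {p1,p3,p4,p5,p7} and {p2}.
On input 1, block {p1,p3,p4,p5,p7} splits into {p1,p3,p4,p5} and {p7}.
The partition is now stable with 4 blocks: {p6} | {p1,p3,p4,p5} | {p2} | {p7}.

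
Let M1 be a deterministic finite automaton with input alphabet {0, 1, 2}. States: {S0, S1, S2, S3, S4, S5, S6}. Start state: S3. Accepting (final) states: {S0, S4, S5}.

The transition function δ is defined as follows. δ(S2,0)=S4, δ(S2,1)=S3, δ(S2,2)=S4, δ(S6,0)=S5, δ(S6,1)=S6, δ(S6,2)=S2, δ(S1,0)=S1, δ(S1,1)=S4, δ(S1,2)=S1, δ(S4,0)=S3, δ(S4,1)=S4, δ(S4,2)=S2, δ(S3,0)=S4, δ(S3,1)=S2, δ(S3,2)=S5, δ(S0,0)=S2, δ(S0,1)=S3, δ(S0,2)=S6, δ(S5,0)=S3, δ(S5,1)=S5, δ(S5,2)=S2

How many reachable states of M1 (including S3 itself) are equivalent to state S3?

Reachable states from the start: {S2,S3,S4,S5}. Unreachable: {S0,S1,S6} — drop them.
Initial partition by acceptance: {S4,S5} | {S2,S3}.
Stable partition: {S4,S5} | {S2,S3} — 2 equivalence classes.
State S3 belongs to the block {S2,S3}, which has 2 states.

2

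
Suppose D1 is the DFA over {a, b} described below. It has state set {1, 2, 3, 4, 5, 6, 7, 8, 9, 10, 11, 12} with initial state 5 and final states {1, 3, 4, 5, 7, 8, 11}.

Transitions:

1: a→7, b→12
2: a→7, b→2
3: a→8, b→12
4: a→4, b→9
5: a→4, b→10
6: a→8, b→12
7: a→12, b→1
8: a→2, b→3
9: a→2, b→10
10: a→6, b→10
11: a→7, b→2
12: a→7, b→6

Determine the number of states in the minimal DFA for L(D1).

First remove the unreachable states {11}; 11 states remain.
Start with accepting vs non-accepting: {1,3,4,5,7,8} | {2,6,9,10,12}.
Split {1,3,4,5,7,8} by δ(·,a) → {1,3,4,5} and {7,8}.
On input a, block {1,3,4,5} splits into {1,3} and {4,5}.
Refine {2,6,9,10,12} on symbol a: members go to different blocks, giving {2,6,12} and {9,10}.
No further refinement is possible. Final partition (5 blocks): {1,3} | {2,6,12} | {7,8} | {4,5} | {9,10}.

5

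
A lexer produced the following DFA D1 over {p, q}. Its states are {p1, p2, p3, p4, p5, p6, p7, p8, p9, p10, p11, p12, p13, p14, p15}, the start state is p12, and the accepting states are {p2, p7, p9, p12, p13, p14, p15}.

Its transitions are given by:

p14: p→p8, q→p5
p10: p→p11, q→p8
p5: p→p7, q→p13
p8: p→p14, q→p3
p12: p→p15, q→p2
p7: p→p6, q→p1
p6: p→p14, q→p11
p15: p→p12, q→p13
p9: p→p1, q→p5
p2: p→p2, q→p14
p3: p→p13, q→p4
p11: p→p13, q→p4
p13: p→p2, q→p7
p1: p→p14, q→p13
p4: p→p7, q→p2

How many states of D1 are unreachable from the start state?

Starting at p12 and following transitions, the reachable set is {p1, p2, p3, p4, p5, p6, p7, p8, p11, p12, p13, p14, p15}. That leaves p9, p10 unreachable — 2 in total.

2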